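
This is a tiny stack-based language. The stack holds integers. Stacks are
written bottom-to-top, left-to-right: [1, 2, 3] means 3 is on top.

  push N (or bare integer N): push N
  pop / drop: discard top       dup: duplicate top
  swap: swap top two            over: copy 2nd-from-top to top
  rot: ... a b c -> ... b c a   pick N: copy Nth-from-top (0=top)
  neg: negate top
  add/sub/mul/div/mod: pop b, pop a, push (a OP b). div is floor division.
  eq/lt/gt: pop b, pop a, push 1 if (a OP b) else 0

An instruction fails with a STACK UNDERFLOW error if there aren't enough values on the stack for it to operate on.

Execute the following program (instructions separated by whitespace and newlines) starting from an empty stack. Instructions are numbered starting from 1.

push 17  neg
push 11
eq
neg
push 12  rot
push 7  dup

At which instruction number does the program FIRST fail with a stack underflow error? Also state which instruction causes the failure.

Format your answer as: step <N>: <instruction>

Step 1 ('push 17'): stack = [17], depth = 1
Step 2 ('neg'): stack = [-17], depth = 1
Step 3 ('push 11'): stack = [-17, 11], depth = 2
Step 4 ('eq'): stack = [0], depth = 1
Step 5 ('neg'): stack = [0], depth = 1
Step 6 ('push 12'): stack = [0, 12], depth = 2
Step 7 ('rot'): needs 3 value(s) but depth is 2 — STACK UNDERFLOW

Answer: step 7: rot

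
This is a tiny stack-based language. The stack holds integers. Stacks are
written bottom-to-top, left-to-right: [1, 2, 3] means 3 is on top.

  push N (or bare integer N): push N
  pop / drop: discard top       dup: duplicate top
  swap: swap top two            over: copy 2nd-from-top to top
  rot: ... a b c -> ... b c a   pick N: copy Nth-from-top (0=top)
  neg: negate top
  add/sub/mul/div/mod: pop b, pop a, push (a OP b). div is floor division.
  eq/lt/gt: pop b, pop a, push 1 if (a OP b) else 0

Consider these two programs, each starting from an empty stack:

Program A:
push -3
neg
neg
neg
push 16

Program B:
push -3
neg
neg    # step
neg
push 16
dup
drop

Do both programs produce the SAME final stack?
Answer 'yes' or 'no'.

Program A trace:
  After 'push -3': [-3]
  After 'neg': [3]
  After 'neg': [-3]
  After 'neg': [3]
  After 'push 16': [3, 16]
Program A final stack: [3, 16]

Program B trace:
  After 'push -3': [-3]
  After 'neg': [3]
  After 'neg': [-3]
  After 'neg': [3]
  After 'push 16': [3, 16]
  After 'dup': [3, 16, 16]
  After 'drop': [3, 16]
Program B final stack: [3, 16]
Same: yes

Answer: yes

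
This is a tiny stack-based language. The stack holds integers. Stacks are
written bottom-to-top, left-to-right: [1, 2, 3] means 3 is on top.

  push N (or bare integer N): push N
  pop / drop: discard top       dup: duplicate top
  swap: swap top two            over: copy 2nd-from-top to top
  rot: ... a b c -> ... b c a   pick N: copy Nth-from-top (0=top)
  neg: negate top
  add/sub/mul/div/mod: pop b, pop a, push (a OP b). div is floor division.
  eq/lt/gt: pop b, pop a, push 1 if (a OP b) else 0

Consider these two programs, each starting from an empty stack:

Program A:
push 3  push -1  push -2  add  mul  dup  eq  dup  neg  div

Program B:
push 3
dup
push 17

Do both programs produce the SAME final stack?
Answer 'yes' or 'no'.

Answer: no

Derivation:
Program A trace:
  After 'push 3': [3]
  After 'push -1': [3, -1]
  After 'push -2': [3, -1, -2]
  After 'add': [3, -3]
  After 'mul': [-9]
  After 'dup': [-9, -9]
  After 'eq': [1]
  After 'dup': [1, 1]
  After 'neg': [1, -1]
  After 'div': [-1]
Program A final stack: [-1]

Program B trace:
  After 'push 3': [3]
  After 'dup': [3, 3]
  After 'push 17': [3, 3, 17]
Program B final stack: [3, 3, 17]
Same: no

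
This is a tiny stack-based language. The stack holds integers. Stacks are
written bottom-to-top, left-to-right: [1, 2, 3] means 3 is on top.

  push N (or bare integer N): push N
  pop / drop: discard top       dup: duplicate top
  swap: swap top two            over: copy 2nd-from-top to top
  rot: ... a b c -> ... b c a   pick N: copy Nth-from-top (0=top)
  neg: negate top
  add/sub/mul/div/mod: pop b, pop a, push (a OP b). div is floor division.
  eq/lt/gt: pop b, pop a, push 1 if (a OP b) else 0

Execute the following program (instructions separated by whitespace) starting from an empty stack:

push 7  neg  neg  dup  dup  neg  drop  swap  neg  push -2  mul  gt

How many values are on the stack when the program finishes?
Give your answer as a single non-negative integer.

After 'push 7': stack = [7] (depth 1)
After 'neg': stack = [-7] (depth 1)
After 'neg': stack = [7] (depth 1)
After 'dup': stack = [7, 7] (depth 2)
After 'dup': stack = [7, 7, 7] (depth 3)
After 'neg': stack = [7, 7, -7] (depth 3)
After 'drop': stack = [7, 7] (depth 2)
After 'swap': stack = [7, 7] (depth 2)
After 'neg': stack = [7, -7] (depth 2)
After 'push -2': stack = [7, -7, -2] (depth 3)
After 'mul': stack = [7, 14] (depth 2)
After 'gt': stack = [0] (depth 1)

Answer: 1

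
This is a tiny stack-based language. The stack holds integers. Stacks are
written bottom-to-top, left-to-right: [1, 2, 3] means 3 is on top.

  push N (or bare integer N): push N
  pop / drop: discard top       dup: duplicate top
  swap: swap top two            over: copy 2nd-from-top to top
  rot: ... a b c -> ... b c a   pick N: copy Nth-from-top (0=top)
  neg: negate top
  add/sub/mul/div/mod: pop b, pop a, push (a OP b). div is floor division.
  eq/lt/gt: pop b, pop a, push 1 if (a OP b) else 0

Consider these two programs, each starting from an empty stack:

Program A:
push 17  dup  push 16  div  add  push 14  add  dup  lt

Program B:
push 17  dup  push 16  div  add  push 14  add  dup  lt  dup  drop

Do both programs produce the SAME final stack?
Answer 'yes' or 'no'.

Program A trace:
  After 'push 17': [17]
  After 'dup': [17, 17]
  After 'push 16': [17, 17, 16]
  After 'div': [17, 1]
  After 'add': [18]
  After 'push 14': [18, 14]
  After 'add': [32]
  After 'dup': [32, 32]
  After 'lt': [0]
Program A final stack: [0]

Program B trace:
  After 'push 17': [17]
  After 'dup': [17, 17]
  After 'push 16': [17, 17, 16]
  After 'div': [17, 1]
  After 'add': [18]
  After 'push 14': [18, 14]
  After 'add': [32]
  After 'dup': [32, 32]
  After 'lt': [0]
  After 'dup': [0, 0]
  After 'drop': [0]
Program B final stack: [0]
Same: yes

Answer: yes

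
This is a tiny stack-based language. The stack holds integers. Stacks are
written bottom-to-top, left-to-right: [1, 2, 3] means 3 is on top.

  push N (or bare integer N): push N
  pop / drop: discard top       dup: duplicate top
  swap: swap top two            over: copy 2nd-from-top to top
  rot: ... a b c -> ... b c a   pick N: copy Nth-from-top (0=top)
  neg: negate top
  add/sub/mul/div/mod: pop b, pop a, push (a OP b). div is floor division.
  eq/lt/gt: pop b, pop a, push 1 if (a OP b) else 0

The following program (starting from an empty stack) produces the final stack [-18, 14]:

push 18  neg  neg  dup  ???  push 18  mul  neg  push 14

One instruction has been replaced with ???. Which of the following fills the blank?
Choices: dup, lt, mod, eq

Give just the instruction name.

Stack before ???: [18, 18]
Stack after ???:  [1]
Checking each choice:
  dup: produces [18, 18, -324, 14]
  lt: produces [0, 14]
  mod: produces [0, 14]
  eq: MATCH


Answer: eq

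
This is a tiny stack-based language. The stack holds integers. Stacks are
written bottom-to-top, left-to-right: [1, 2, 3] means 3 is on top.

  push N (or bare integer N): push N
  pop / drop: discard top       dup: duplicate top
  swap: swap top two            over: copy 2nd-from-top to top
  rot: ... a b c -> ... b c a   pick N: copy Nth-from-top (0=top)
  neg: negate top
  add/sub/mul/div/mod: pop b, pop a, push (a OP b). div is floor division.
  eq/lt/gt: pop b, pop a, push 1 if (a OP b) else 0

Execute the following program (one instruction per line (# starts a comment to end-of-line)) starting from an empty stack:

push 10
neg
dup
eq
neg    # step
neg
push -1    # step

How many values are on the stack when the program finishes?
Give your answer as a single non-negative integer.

After 'push 10': stack = [10] (depth 1)
After 'neg': stack = [-10] (depth 1)
After 'dup': stack = [-10, -10] (depth 2)
After 'eq': stack = [1] (depth 1)
After 'neg': stack = [-1] (depth 1)
After 'neg': stack = [1] (depth 1)
After 'push -1': stack = [1, -1] (depth 2)

Answer: 2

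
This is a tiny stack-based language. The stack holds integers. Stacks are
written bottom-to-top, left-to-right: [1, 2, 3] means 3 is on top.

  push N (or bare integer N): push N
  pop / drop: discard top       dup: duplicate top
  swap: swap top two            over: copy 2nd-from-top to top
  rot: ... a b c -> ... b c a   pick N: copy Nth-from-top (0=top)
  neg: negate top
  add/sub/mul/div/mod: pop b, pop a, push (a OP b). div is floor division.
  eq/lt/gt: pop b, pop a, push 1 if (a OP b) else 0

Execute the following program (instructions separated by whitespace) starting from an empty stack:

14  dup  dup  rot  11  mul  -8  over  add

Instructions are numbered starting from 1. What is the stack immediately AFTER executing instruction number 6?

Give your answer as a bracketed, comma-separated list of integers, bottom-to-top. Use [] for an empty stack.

Step 1 ('14'): [14]
Step 2 ('dup'): [14, 14]
Step 3 ('dup'): [14, 14, 14]
Step 4 ('rot'): [14, 14, 14]
Step 5 ('11'): [14, 14, 14, 11]
Step 6 ('mul'): [14, 14, 154]

Answer: [14, 14, 154]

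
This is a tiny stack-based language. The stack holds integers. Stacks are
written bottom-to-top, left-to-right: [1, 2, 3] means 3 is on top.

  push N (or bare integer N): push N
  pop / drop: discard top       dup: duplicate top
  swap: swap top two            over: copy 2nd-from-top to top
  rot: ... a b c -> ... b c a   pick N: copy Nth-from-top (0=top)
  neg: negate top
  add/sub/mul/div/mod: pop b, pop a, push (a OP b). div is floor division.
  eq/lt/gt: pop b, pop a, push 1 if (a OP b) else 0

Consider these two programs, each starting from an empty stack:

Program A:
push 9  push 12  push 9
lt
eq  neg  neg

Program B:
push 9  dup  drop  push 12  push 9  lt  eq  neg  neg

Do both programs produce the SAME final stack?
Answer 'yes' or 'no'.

Program A trace:
  After 'push 9': [9]
  After 'push 12': [9, 12]
  After 'push 9': [9, 12, 9]
  After 'lt': [9, 0]
  After 'eq': [0]
  After 'neg': [0]
  After 'neg': [0]
Program A final stack: [0]

Program B trace:
  After 'push 9': [9]
  After 'dup': [9, 9]
  After 'drop': [9]
  After 'push 12': [9, 12]
  After 'push 9': [9, 12, 9]
  After 'lt': [9, 0]
  After 'eq': [0]
  After 'neg': [0]
  After 'neg': [0]
Program B final stack: [0]
Same: yes

Answer: yes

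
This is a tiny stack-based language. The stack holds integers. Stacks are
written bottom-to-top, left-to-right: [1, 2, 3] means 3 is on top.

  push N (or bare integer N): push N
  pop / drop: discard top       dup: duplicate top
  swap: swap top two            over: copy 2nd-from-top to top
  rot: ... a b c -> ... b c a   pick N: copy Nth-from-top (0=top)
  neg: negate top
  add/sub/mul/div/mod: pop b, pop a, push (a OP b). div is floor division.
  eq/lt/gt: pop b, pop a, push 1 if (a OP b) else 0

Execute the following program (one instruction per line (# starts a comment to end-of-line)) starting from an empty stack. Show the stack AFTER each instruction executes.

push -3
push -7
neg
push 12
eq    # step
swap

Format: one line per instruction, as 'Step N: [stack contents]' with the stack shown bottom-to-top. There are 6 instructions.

Step 1: [-3]
Step 2: [-3, -7]
Step 3: [-3, 7]
Step 4: [-3, 7, 12]
Step 5: [-3, 0]
Step 6: [0, -3]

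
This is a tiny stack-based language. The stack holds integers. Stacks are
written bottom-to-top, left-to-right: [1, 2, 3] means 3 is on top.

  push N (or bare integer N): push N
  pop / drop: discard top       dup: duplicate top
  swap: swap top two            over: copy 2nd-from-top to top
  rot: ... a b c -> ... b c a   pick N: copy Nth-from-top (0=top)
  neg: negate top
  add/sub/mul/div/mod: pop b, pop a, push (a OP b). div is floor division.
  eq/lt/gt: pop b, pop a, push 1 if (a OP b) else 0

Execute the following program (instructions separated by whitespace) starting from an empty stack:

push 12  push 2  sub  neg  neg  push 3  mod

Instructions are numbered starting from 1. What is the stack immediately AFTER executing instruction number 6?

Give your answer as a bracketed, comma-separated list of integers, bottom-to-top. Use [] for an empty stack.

Answer: [10, 3]

Derivation:
Step 1 ('push 12'): [12]
Step 2 ('push 2'): [12, 2]
Step 3 ('sub'): [10]
Step 4 ('neg'): [-10]
Step 5 ('neg'): [10]
Step 6 ('push 3'): [10, 3]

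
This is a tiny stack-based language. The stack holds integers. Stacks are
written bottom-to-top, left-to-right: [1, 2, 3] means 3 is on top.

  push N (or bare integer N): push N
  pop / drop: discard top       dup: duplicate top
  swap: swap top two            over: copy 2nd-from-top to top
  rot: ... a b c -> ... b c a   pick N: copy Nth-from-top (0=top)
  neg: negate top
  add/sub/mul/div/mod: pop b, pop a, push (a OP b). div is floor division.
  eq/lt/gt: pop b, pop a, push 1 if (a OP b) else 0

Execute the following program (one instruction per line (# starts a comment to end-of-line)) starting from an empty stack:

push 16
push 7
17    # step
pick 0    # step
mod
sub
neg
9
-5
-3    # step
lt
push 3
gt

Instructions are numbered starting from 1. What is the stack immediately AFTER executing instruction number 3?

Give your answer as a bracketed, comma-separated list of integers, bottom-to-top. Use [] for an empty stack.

Step 1 ('push 16'): [16]
Step 2 ('push 7'): [16, 7]
Step 3 ('17'): [16, 7, 17]

Answer: [16, 7, 17]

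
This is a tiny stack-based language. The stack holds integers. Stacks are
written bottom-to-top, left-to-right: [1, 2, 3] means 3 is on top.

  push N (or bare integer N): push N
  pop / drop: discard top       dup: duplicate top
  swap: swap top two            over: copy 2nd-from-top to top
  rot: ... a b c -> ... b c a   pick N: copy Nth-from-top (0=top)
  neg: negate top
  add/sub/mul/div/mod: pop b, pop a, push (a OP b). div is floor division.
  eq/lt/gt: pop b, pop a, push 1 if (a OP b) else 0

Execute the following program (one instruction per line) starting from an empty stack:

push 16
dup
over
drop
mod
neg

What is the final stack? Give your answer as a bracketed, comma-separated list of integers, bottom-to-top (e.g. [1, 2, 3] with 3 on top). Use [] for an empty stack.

Answer: [0]

Derivation:
After 'push 16': [16]
After 'dup': [16, 16]
After 'over': [16, 16, 16]
After 'drop': [16, 16]
After 'mod': [0]
After 'neg': [0]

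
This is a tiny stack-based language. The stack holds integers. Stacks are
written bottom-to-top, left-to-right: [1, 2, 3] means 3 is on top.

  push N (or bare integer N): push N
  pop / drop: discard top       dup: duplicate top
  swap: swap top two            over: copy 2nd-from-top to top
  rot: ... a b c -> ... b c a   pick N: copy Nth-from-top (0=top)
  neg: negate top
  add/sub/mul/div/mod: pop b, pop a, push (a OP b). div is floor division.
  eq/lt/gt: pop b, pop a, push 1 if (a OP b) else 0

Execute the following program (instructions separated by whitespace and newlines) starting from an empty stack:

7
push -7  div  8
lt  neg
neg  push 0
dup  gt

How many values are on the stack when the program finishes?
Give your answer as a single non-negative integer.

Answer: 2

Derivation:
After 'push 7': stack = [7] (depth 1)
After 'push -7': stack = [7, -7] (depth 2)
After 'div': stack = [-1] (depth 1)
After 'push 8': stack = [-1, 8] (depth 2)
After 'lt': stack = [1] (depth 1)
After 'neg': stack = [-1] (depth 1)
After 'neg': stack = [1] (depth 1)
After 'push 0': stack = [1, 0] (depth 2)
After 'dup': stack = [1, 0, 0] (depth 3)
After 'gt': stack = [1, 0] (depth 2)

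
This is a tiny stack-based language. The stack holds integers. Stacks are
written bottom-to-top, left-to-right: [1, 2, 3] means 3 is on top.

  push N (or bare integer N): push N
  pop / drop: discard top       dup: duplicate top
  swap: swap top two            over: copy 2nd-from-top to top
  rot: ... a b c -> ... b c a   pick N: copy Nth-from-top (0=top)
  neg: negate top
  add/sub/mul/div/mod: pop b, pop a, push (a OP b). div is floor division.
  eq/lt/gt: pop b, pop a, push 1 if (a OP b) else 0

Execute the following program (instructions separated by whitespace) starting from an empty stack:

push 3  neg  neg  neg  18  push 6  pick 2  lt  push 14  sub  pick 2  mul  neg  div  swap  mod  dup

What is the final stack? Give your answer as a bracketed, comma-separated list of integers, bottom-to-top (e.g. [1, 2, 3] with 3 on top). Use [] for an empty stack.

Answer: [-1, -1]

Derivation:
After 'push 3': [3]
After 'neg': [-3]
After 'neg': [3]
After 'neg': [-3]
After 'push 18': [-3, 18]
After 'push 6': [-3, 18, 6]
After 'pick 2': [-3, 18, 6, -3]
After 'lt': [-3, 18, 0]
After 'push 14': [-3, 18, 0, 14]
After 'sub': [-3, 18, -14]
After 'pick 2': [-3, 18, -14, -3]
After 'mul': [-3, 18, 42]
After 'neg': [-3, 18, -42]
After 'div': [-3, -1]
After 'swap': [-1, -3]
After 'mod': [-1]
After 'dup': [-1, -1]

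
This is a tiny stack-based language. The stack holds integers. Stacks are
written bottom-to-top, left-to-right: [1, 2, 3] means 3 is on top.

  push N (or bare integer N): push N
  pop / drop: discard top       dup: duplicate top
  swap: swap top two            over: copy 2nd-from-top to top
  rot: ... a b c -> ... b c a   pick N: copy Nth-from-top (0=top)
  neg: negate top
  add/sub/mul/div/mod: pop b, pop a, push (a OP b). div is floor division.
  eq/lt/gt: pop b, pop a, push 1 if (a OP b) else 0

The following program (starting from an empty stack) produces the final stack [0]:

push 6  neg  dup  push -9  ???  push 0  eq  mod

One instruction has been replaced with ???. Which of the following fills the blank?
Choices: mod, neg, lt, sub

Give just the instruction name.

Stack before ???: [-6, -6, -9]
Stack after ???:  [-6, 0]
Checking each choice:
  mod: modulo by zero
  neg: modulo by zero
  lt: MATCH
  sub: modulo by zero


Answer: lt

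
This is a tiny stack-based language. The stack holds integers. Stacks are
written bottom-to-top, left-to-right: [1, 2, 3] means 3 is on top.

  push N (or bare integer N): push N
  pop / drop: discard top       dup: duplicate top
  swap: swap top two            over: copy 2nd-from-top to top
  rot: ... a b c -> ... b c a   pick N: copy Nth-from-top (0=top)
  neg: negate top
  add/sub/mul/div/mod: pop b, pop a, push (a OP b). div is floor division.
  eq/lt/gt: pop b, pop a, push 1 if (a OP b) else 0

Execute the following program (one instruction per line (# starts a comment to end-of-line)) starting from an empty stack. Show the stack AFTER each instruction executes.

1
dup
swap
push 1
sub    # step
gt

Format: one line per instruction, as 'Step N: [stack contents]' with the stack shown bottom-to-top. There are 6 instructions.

Step 1: [1]
Step 2: [1, 1]
Step 3: [1, 1]
Step 4: [1, 1, 1]
Step 5: [1, 0]
Step 6: [1]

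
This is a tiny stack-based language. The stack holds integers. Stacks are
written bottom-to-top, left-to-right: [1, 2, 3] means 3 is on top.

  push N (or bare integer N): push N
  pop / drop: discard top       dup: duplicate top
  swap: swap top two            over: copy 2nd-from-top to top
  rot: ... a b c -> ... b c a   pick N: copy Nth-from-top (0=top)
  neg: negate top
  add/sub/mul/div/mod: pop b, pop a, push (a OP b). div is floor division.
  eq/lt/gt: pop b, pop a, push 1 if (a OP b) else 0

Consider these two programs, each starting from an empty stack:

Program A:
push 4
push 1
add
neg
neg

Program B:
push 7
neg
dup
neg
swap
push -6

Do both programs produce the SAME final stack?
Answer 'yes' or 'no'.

Program A trace:
  After 'push 4': [4]
  After 'push 1': [4, 1]
  After 'add': [5]
  After 'neg': [-5]
  After 'neg': [5]
Program A final stack: [5]

Program B trace:
  After 'push 7': [7]
  After 'neg': [-7]
  After 'dup': [-7, -7]
  After 'neg': [-7, 7]
  After 'swap': [7, -7]
  After 'push -6': [7, -7, -6]
Program B final stack: [7, -7, -6]
Same: no

Answer: no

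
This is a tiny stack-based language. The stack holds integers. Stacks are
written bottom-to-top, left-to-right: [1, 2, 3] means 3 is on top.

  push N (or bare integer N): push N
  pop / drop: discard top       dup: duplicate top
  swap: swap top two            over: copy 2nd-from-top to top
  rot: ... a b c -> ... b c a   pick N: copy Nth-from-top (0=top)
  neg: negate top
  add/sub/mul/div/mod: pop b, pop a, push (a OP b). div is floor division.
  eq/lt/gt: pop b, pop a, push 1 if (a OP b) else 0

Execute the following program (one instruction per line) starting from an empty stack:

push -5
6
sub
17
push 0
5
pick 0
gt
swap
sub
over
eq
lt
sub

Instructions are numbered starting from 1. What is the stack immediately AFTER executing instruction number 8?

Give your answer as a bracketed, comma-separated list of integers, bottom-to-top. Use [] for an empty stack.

Answer: [-11, 17, 0, 0]

Derivation:
Step 1 ('push -5'): [-5]
Step 2 ('6'): [-5, 6]
Step 3 ('sub'): [-11]
Step 4 ('17'): [-11, 17]
Step 5 ('push 0'): [-11, 17, 0]
Step 6 ('5'): [-11, 17, 0, 5]
Step 7 ('pick 0'): [-11, 17, 0, 5, 5]
Step 8 ('gt'): [-11, 17, 0, 0]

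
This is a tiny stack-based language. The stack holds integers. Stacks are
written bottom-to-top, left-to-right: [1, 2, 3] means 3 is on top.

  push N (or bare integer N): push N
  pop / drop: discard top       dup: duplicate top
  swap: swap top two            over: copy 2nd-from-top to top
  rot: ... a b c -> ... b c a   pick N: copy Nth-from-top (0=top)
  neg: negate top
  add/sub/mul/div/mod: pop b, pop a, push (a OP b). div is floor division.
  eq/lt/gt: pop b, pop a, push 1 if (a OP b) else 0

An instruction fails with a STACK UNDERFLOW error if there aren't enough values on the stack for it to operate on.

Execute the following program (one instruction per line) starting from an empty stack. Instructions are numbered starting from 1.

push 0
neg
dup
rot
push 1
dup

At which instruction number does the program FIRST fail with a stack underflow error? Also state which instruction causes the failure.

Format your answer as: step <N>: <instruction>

Step 1 ('push 0'): stack = [0], depth = 1
Step 2 ('neg'): stack = [0], depth = 1
Step 3 ('dup'): stack = [0, 0], depth = 2
Step 4 ('rot'): needs 3 value(s) but depth is 2 — STACK UNDERFLOW

Answer: step 4: rot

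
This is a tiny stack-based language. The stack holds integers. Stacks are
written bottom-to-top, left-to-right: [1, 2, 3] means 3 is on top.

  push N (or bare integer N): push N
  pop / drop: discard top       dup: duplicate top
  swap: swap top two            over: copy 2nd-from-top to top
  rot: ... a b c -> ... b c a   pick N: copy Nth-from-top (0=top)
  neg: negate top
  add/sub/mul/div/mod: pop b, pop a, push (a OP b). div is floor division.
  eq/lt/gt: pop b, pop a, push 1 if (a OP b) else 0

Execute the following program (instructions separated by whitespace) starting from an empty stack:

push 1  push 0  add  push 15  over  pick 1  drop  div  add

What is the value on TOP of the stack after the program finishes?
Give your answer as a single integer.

After 'push 1': [1]
After 'push 0': [1, 0]
After 'add': [1]
After 'push 15': [1, 15]
After 'over': [1, 15, 1]
After 'pick 1': [1, 15, 1, 15]
After 'drop': [1, 15, 1]
After 'div': [1, 15]
After 'add': [16]

Answer: 16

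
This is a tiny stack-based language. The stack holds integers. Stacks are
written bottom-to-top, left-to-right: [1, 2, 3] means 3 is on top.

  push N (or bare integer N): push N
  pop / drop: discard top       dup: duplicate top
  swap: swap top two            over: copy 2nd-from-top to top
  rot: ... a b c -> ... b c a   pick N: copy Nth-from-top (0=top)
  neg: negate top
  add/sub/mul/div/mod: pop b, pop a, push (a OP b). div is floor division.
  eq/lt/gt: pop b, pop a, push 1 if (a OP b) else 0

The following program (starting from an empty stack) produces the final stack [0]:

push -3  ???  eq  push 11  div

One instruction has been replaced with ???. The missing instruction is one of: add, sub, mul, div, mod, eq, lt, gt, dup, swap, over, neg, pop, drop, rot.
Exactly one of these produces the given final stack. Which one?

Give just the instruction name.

Answer: dup

Derivation:
Stack before ???: [-3]
Stack after ???:  [-3, -3]
The instruction that transforms [-3] -> [-3, -3] is: dup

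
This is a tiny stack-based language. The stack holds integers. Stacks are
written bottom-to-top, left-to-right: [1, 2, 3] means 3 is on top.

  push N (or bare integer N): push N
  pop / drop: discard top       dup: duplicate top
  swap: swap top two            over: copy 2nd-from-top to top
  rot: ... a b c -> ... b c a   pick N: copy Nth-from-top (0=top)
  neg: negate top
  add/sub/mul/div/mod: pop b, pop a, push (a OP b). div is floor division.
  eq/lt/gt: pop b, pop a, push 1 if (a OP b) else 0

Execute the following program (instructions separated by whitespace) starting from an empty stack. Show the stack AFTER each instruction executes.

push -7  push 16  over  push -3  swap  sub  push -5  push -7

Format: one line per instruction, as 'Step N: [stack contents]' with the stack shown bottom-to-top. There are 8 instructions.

Step 1: [-7]
Step 2: [-7, 16]
Step 3: [-7, 16, -7]
Step 4: [-7, 16, -7, -3]
Step 5: [-7, 16, -3, -7]
Step 6: [-7, 16, 4]
Step 7: [-7, 16, 4, -5]
Step 8: [-7, 16, 4, -5, -7]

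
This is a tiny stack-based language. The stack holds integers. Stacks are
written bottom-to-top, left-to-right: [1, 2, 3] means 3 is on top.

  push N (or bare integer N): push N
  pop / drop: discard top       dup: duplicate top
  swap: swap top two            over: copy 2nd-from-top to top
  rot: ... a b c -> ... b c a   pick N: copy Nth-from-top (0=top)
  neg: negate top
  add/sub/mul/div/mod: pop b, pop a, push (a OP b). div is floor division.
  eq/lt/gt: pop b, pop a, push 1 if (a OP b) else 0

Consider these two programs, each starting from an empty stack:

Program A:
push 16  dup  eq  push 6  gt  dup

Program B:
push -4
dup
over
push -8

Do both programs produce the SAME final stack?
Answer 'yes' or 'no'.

Answer: no

Derivation:
Program A trace:
  After 'push 16': [16]
  After 'dup': [16, 16]
  After 'eq': [1]
  After 'push 6': [1, 6]
  After 'gt': [0]
  After 'dup': [0, 0]
Program A final stack: [0, 0]

Program B trace:
  After 'push -4': [-4]
  After 'dup': [-4, -4]
  After 'over': [-4, -4, -4]
  After 'push -8': [-4, -4, -4, -8]
Program B final stack: [-4, -4, -4, -8]
Same: no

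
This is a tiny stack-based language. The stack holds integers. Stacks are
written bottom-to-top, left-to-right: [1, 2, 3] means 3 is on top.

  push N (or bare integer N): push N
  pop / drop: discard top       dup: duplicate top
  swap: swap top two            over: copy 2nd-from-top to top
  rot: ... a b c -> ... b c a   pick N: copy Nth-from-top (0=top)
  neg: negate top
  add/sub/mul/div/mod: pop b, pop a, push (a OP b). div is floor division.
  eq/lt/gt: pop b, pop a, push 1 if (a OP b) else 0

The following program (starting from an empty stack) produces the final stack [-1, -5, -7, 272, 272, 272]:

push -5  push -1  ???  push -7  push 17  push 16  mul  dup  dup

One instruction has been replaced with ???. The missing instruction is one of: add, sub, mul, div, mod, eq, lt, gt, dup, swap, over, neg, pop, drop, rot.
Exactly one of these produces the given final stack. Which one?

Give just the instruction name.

Answer: swap

Derivation:
Stack before ???: [-5, -1]
Stack after ???:  [-1, -5]
The instruction that transforms [-5, -1] -> [-1, -5] is: swap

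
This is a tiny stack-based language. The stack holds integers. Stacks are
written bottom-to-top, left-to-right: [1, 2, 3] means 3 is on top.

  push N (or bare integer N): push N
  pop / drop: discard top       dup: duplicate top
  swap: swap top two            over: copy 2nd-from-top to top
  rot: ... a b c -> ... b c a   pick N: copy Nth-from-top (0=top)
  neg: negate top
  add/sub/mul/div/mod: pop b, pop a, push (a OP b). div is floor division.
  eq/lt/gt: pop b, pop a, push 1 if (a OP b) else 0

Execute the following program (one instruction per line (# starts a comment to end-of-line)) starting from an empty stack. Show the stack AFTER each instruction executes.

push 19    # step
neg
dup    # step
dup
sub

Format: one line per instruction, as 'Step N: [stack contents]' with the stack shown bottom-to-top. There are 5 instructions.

Step 1: [19]
Step 2: [-19]
Step 3: [-19, -19]
Step 4: [-19, -19, -19]
Step 5: [-19, 0]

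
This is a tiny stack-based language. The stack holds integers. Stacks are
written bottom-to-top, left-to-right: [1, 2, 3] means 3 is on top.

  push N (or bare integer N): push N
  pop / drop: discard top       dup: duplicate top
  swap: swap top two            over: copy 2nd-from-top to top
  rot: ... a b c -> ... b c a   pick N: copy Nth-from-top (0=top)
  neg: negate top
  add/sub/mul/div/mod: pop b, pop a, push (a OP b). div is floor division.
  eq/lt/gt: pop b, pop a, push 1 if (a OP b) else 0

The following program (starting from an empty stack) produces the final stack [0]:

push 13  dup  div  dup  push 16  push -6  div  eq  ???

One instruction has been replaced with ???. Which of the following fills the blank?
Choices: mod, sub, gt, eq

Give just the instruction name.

Stack before ???: [1, 0]
Stack after ???:  [0]
Checking each choice:
  mod: modulo by zero
  sub: produces [1]
  gt: produces [1]
  eq: MATCH


Answer: eq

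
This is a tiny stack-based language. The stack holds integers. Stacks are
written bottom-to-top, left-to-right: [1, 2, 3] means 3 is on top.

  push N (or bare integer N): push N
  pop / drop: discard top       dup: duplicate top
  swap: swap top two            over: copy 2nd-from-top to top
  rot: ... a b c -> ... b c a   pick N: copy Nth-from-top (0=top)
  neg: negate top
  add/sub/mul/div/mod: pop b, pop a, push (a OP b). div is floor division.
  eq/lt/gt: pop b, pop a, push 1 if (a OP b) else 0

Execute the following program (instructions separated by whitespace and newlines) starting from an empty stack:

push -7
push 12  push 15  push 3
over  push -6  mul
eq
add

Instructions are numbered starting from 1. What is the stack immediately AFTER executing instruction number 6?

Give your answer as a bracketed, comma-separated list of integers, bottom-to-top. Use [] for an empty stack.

Step 1 ('push -7'): [-7]
Step 2 ('push 12'): [-7, 12]
Step 3 ('push 15'): [-7, 12, 15]
Step 4 ('push 3'): [-7, 12, 15, 3]
Step 5 ('over'): [-7, 12, 15, 3, 15]
Step 6 ('push -6'): [-7, 12, 15, 3, 15, -6]

Answer: [-7, 12, 15, 3, 15, -6]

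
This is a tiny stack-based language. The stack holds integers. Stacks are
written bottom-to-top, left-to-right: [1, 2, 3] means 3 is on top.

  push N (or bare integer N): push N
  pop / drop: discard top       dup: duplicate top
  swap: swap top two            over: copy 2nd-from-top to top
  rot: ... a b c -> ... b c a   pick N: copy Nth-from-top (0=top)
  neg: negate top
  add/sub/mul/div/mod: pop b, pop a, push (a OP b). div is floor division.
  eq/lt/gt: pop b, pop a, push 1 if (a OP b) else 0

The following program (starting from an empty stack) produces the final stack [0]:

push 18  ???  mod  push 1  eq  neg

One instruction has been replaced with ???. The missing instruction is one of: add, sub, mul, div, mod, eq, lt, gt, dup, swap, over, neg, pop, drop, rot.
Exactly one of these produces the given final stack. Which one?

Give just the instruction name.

Stack before ???: [18]
Stack after ???:  [18, 18]
The instruction that transforms [18] -> [18, 18] is: dup

Answer: dup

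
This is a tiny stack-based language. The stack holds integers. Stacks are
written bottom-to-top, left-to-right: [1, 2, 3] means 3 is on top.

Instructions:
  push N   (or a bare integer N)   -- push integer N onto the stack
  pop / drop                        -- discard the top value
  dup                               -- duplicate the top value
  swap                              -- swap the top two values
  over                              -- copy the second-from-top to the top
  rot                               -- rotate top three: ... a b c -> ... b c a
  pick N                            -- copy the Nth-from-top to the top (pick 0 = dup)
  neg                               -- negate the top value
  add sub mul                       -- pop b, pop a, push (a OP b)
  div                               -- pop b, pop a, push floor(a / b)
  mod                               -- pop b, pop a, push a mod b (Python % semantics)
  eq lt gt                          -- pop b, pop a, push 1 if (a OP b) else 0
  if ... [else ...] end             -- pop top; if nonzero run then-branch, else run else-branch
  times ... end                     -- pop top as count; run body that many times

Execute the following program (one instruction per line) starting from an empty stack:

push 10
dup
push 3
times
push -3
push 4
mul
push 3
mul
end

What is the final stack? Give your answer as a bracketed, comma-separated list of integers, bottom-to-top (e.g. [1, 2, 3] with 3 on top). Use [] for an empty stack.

After 'push 10': [10]
After 'dup': [10, 10]
After 'push 3': [10, 10, 3]
After 'times': [10, 10]
After 'push -3': [10, 10, -3]
After 'push 4': [10, 10, -3, 4]
After 'mul': [10, 10, -12]
After 'push 3': [10, 10, -12, 3]
After 'mul': [10, 10, -36]
After 'push -3': [10, 10, -36, -3]
After 'push 4': [10, 10, -36, -3, 4]
After 'mul': [10, 10, -36, -12]
After 'push 3': [10, 10, -36, -12, 3]
After 'mul': [10, 10, -36, -36]
After 'push -3': [10, 10, -36, -36, -3]
After 'push 4': [10, 10, -36, -36, -3, 4]
After 'mul': [10, 10, -36, -36, -12]
After 'push 3': [10, 10, -36, -36, -12, 3]
After 'mul': [10, 10, -36, -36, -36]

Answer: [10, 10, -36, -36, -36]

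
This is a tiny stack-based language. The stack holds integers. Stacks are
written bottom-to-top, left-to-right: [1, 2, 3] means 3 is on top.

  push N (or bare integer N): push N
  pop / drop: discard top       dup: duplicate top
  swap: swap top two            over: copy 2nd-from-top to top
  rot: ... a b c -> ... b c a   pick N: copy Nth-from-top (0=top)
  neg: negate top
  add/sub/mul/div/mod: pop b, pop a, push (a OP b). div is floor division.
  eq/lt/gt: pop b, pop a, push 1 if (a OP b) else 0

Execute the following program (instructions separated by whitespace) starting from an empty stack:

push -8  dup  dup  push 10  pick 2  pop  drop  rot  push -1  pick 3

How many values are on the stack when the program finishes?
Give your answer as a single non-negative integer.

Answer: 5

Derivation:
After 'push -8': stack = [-8] (depth 1)
After 'dup': stack = [-8, -8] (depth 2)
After 'dup': stack = [-8, -8, -8] (depth 3)
After 'push 10': stack = [-8, -8, -8, 10] (depth 4)
After 'pick 2': stack = [-8, -8, -8, 10, -8] (depth 5)
After 'pop': stack = [-8, -8, -8, 10] (depth 4)
After 'drop': stack = [-8, -8, -8] (depth 3)
After 'rot': stack = [-8, -8, -8] (depth 3)
After 'push -1': stack = [-8, -8, -8, -1] (depth 4)
After 'pick 3': stack = [-8, -8, -8, -1, -8] (depth 5)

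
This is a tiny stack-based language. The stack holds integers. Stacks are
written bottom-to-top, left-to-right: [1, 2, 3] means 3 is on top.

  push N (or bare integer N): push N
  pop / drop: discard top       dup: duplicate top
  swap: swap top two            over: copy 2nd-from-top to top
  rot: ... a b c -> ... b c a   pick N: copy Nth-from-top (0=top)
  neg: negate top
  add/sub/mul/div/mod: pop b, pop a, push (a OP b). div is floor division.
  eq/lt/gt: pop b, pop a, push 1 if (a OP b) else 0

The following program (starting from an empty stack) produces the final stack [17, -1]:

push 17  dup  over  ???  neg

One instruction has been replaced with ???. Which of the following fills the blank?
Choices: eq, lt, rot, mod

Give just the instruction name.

Stack before ???: [17, 17, 17]
Stack after ???:  [17, 1]
Checking each choice:
  eq: MATCH
  lt: produces [17, 0]
  rot: produces [17, 17, -17]
  mod: produces [17, 0]


Answer: eq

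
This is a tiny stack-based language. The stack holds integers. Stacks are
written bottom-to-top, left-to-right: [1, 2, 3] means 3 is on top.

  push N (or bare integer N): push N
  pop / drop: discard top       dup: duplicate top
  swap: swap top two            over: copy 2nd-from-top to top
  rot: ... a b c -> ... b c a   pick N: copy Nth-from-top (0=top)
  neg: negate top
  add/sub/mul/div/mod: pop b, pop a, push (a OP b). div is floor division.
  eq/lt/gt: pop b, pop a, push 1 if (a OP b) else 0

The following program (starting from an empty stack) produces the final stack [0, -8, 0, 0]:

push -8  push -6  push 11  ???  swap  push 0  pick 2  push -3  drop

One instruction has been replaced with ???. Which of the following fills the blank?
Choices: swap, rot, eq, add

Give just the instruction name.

Stack before ???: [-8, -6, 11]
Stack after ???:  [-8, 0]
Checking each choice:
  swap: produces [-8, -6, 11, 0, -6]
  rot: produces [-6, -8, 11, 0, -8]
  eq: MATCH
  add: produces [5, -8, 0, 5]


Answer: eq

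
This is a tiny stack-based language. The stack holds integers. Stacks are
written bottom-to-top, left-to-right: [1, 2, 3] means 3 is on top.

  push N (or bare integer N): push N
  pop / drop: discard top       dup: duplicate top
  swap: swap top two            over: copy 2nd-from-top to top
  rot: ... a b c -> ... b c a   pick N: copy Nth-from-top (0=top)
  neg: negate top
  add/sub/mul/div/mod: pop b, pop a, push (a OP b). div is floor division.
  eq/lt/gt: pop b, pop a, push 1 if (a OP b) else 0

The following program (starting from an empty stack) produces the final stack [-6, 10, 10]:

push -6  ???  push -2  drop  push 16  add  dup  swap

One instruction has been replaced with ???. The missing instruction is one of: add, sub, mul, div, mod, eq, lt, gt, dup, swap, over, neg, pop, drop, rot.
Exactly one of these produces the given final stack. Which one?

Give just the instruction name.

Answer: dup

Derivation:
Stack before ???: [-6]
Stack after ???:  [-6, -6]
The instruction that transforms [-6] -> [-6, -6] is: dup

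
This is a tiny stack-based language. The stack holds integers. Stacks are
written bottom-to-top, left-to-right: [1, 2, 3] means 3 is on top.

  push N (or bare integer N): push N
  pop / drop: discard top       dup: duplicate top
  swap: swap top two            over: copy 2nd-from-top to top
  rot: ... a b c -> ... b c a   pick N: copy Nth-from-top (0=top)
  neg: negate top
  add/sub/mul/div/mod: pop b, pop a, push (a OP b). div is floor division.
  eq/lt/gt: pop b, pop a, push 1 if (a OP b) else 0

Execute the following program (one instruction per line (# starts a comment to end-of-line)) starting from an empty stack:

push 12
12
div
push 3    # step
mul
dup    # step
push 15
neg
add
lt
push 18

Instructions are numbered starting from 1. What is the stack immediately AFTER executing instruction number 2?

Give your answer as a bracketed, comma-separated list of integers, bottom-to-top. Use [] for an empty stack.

Answer: [12, 12]

Derivation:
Step 1 ('push 12'): [12]
Step 2 ('12'): [12, 12]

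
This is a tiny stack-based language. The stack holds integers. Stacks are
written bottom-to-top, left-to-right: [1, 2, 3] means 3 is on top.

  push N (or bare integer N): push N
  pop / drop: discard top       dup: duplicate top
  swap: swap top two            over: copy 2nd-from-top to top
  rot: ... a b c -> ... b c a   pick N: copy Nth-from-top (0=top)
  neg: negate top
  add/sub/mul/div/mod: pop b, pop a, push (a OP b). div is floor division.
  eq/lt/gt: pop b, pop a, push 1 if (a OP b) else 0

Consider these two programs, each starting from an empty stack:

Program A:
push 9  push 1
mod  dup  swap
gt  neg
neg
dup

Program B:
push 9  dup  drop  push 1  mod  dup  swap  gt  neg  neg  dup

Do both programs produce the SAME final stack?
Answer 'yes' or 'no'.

Program A trace:
  After 'push 9': [9]
  After 'push 1': [9, 1]
  After 'mod': [0]
  After 'dup': [0, 0]
  After 'swap': [0, 0]
  After 'gt': [0]
  After 'neg': [0]
  After 'neg': [0]
  After 'dup': [0, 0]
Program A final stack: [0, 0]

Program B trace:
  After 'push 9': [9]
  After 'dup': [9, 9]
  After 'drop': [9]
  After 'push 1': [9, 1]
  After 'mod': [0]
  After 'dup': [0, 0]
  After 'swap': [0, 0]
  After 'gt': [0]
  After 'neg': [0]
  After 'neg': [0]
  After 'dup': [0, 0]
Program B final stack: [0, 0]
Same: yes

Answer: yes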